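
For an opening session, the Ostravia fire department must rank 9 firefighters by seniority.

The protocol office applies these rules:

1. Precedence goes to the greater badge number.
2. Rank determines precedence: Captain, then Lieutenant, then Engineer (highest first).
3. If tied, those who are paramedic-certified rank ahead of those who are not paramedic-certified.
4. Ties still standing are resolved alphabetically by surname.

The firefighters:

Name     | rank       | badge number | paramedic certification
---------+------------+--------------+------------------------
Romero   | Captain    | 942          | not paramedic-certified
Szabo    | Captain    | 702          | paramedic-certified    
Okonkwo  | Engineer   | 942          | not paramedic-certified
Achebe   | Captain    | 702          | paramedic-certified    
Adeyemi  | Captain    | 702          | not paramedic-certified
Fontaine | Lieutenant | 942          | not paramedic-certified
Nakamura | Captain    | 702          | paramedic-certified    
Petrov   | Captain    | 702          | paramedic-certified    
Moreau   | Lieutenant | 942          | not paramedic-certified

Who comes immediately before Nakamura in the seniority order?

By badge number (higher first): Romero, Fontaine, Moreau and Okonkwo (each 942); then Achebe, Nakamura, Petrov, Szabo and Adeyemi (each 702).
Among Romero, Fontaine, Moreau and Okonkwo, by rank: Romero (Captain) before Fontaine and Moreau (Lieutenant) before Okonkwo (Engineer).
Fontaine and Moreau are each not paramedic-certified, so the next rule applies.
Among Fontaine and Moreau, alphabetically by surname: Fontaine before Moreau.
Achebe, Nakamura, Petrov, Szabo and Adeyemi are each Captain, so the next rule applies.
Among Achebe, Nakamura, Petrov, Szabo and Adeyemi, paramedic-certified before not paramedic-certified: Achebe, Nakamura, Petrov and Szabo (paramedic-certified) before Adeyemi (not paramedic-certified).
Among Achebe, Nakamura, Petrov and Szabo, alphabetically by surname: Achebe before Nakamura before Petrov before Szabo.
Order: Romero, Fontaine, Moreau, Okonkwo, Achebe, Nakamura, Petrov, Szabo, Adeyemi.

Achebe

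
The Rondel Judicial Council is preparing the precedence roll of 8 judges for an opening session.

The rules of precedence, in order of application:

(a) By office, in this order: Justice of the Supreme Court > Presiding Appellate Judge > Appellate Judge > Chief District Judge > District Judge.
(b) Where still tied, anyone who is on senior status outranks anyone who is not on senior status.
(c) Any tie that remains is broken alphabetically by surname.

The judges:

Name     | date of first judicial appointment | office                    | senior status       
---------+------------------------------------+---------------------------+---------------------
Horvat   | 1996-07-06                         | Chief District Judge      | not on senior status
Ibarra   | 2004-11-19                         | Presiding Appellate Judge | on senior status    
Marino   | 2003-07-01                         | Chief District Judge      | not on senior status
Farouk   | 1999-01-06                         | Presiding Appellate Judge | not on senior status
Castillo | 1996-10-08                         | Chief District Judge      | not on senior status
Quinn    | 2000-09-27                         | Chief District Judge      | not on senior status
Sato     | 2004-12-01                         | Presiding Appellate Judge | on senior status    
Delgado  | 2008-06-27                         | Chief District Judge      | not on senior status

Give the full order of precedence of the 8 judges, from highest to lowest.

Ibarra, Sato, Farouk, Castillo, Delgado, Horvat, Marino, Quinn

By office: Ibarra, Sato and Farouk (Presiding Appellate Judge); then Castillo, Delgado, Horvat, Marino and Quinn (Chief District Judge).
Among Ibarra, Sato and Farouk, on senior status before not on senior status: Ibarra and Sato (on senior status) before Farouk (not on senior status).
Among Ibarra and Sato, alphabetically by surname: Ibarra before Sato.
Castillo, Delgado, Horvat, Marino and Quinn are each not on senior status, so the next rule applies.
Among Castillo, Delgado, Horvat, Marino and Quinn, alphabetically by surname: Castillo before Delgado before Horvat before Marino before Quinn.
Full order: Ibarra, Sato, Farouk, Castillo, Delgado, Horvat, Marino, Quinn.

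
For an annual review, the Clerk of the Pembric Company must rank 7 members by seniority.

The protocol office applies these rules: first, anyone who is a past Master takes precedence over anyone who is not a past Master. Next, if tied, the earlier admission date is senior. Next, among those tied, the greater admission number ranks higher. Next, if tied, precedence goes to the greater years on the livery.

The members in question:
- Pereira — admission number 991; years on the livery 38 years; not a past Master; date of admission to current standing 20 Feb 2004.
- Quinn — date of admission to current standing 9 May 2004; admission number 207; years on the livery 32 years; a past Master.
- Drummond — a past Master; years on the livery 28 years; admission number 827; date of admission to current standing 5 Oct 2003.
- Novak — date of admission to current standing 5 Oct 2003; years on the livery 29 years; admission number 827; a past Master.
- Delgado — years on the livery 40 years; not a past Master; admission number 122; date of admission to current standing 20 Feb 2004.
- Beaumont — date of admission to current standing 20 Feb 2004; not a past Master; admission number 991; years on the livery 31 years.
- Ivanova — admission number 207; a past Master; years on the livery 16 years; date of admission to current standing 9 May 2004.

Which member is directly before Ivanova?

Quinn

By the first rule: Novak, Drummond, Quinn and Ivanova (each a past Master); then Pereira, Beaumont and Delgado (each not a past Master).
Among Novak, Drummond, Quinn and Ivanova, by date of admission to current standing (earlier first): Novak and Drummond (5 Oct 2003) before Quinn and Ivanova (9 May 2004).
Novak and Drummond both have admission number 827, so the next rule applies.
Among Novak and Drummond, by years on the livery (higher first): Novak (29 years) before Drummond (28 years).
Quinn and Ivanova both have admission number 207, so the next rule applies.
Among Quinn and Ivanova, by years on the livery (higher first): Quinn (32 years) before Ivanova (16 years).
Pereira, Beaumont and Delgado all have date of admission to current standing 20 Feb 2004, so the next rule applies.
Among Pereira, Beaumont and Delgado, by admission number (higher first): Pereira and Beaumont (991) before Delgado (122).
Among Pereira and Beaumont, by years on the livery (higher first): Pereira (38 years) before Beaumont (31 years).
Order: Novak, Drummond, Quinn, Ivanova, Pereira, Beaumont, Delgado.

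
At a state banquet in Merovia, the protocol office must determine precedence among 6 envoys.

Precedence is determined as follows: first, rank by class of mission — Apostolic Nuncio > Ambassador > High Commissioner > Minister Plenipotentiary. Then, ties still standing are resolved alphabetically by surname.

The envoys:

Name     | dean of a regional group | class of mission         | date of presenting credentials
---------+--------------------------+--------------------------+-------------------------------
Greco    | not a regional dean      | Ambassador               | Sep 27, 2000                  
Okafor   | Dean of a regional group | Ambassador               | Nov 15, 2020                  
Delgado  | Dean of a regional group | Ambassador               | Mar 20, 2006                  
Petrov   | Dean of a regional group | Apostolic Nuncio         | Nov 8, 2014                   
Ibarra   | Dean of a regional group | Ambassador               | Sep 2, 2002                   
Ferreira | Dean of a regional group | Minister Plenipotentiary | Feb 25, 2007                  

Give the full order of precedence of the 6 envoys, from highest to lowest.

Petrov, Delgado, Greco, Ibarra, Okafor, Ferreira

By class of mission: Petrov (Apostolic Nuncio); then Delgado, Greco, Ibarra and Okafor (Ambassador); then Ferreira (Minister Plenipotentiary).
Among Delgado, Greco, Ibarra and Okafor, alphabetically by surname: Delgado before Greco before Ibarra before Okafor.
Full order: Petrov, Delgado, Greco, Ibarra, Okafor, Ferreira.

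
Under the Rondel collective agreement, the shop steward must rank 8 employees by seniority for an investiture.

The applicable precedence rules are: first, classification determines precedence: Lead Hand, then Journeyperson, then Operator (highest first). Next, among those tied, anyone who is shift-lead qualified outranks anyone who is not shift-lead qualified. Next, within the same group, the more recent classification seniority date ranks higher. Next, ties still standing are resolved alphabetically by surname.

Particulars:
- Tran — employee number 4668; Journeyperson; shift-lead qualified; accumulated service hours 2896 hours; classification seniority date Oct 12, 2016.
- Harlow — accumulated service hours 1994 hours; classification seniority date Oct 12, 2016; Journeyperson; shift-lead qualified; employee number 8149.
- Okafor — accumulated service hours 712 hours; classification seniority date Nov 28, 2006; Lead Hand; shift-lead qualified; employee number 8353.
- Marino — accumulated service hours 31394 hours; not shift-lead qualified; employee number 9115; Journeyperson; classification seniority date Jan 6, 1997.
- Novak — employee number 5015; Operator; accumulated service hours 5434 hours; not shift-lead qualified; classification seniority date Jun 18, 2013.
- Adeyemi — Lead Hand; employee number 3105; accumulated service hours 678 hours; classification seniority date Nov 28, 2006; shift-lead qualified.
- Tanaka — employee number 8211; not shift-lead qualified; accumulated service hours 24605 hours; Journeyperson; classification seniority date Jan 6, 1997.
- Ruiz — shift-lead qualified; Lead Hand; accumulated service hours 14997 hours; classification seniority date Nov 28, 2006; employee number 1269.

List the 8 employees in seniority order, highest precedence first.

Adeyemi, Okafor, Ruiz, Harlow, Tran, Marino, Tanaka, Novak

By classification: Adeyemi, Okafor and Ruiz (Lead Hand); then Harlow, Tran, Marino and Tanaka (Journeyperson); then Novak (Operator).
Adeyemi, Okafor and Ruiz are each shift-lead qualified, so the next rule applies.
Adeyemi, Okafor and Ruiz all have classification seniority date Nov 28, 2006, so the next rule applies.
Among Adeyemi, Okafor and Ruiz, alphabetically by surname: Adeyemi before Okafor before Ruiz.
Among Harlow, Tran, Marino and Tanaka, shift-lead qualified before not shift-lead qualified: Harlow and Tran (shift-lead qualified) before Marino and Tanaka (not shift-lead qualified).
Harlow and Tran both have classification seniority date Oct 12, 2016, so the next rule applies.
Among Harlow and Tran, alphabetically by surname: Harlow before Tran.
Marino and Tanaka both have classification seniority date Jan 6, 1997, so the next rule applies.
Among Marino and Tanaka, alphabetically by surname: Marino before Tanaka.
Full order: Adeyemi, Okafor, Ruiz, Harlow, Tran, Marino, Tanaka, Novak.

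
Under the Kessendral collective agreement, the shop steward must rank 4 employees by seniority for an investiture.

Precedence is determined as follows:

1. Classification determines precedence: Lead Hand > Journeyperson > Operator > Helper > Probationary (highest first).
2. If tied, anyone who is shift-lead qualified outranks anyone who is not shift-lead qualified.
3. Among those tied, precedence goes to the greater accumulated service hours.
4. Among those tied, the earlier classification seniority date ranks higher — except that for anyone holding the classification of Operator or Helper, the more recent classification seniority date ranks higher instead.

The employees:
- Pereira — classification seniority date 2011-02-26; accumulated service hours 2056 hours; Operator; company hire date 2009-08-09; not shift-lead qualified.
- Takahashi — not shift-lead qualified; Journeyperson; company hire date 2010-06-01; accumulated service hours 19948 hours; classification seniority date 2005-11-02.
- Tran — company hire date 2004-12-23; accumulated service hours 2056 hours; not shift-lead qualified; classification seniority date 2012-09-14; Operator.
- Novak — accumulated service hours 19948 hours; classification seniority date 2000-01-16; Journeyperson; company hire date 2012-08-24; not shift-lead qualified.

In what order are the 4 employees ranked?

By classification: Novak and Takahashi (Journeyperson); then Tran and Pereira (Operator).
Novak and Takahashi are each not shift-lead qualified, so the next rule applies.
Novak and Takahashi both have accumulated service hours 19948 hours, so the next rule applies.
Among Novak and Takahashi, by classification seniority date (earlier first): Novak (2000-01-16) before Takahashi (2005-11-02).
Tran and Pereira are each not shift-lead qualified, so the next rule applies.
Tran and Pereira both have accumulated service hours 2056 hours, so the next rule applies.
Among Tran and Pereira, by classification seniority date (later first) (reversed rule for this group): Tran (2012-09-14) before Pereira (2011-02-26).
Full order: Novak, Takahashi, Tran, Pereira.

Novak, Takahashi, Tran, Pereira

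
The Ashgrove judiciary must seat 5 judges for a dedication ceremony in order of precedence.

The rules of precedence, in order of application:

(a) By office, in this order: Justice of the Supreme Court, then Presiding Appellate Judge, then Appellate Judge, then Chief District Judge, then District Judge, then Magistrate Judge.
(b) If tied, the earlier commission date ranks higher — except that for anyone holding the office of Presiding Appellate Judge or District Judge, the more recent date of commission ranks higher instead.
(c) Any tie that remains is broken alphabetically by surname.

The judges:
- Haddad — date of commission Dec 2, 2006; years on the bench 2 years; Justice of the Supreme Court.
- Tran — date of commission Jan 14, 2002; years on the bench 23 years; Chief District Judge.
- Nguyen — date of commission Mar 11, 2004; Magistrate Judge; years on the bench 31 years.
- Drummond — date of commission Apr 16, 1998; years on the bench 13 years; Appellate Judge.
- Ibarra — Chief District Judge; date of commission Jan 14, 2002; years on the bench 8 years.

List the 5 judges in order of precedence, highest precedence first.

Haddad, Drummond, Ibarra, Tran, Nguyen

By office: Haddad (Justice of the Supreme Court); then Drummond (Appellate Judge); then Ibarra and Tran (Chief District Judge); then Nguyen (Magistrate Judge).
Ibarra and Tran both have date of commission Jan 14, 2002, so the next rule applies.
Among Ibarra and Tran, alphabetically by surname: Ibarra before Tran.
Full order: Haddad, Drummond, Ibarra, Tran, Nguyen.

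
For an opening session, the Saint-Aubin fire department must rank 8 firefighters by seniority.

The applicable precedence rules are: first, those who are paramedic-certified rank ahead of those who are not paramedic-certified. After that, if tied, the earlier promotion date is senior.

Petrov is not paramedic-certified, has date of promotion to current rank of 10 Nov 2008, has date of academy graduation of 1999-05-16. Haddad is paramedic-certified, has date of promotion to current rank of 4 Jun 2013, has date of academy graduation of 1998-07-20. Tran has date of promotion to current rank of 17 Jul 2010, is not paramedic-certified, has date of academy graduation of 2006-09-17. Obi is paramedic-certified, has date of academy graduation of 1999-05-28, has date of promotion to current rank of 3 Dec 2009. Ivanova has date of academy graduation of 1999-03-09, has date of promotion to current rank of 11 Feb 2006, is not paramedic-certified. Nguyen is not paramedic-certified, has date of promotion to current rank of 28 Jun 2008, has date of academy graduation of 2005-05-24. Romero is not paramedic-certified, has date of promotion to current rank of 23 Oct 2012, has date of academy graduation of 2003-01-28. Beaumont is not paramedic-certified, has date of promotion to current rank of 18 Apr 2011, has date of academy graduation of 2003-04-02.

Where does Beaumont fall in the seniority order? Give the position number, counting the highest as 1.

By the first rule: Obi and Haddad (both paramedic-certified); then Ivanova, Nguyen, Petrov, Tran, Beaumont and Romero (each not paramedic-certified).
Among Obi and Haddad, by date of promotion to current rank (earlier first): Obi (3 Dec 2009) before Haddad (4 Jun 2013).
Among Ivanova, Nguyen, Petrov, Tran, Beaumont and Romero, by date of promotion to current rank (earlier first): Ivanova (11 Feb 2006) before Nguyen (28 Jun 2008) before Petrov (10 Nov 2008) before Tran (17 Jul 2010) before Beaumont (18 Apr 2011) before Romero (23 Oct 2012).
Order: Obi, Haddad, Ivanova, Nguyen, Petrov, Tran, Beaumont, Romero. So position 7.

7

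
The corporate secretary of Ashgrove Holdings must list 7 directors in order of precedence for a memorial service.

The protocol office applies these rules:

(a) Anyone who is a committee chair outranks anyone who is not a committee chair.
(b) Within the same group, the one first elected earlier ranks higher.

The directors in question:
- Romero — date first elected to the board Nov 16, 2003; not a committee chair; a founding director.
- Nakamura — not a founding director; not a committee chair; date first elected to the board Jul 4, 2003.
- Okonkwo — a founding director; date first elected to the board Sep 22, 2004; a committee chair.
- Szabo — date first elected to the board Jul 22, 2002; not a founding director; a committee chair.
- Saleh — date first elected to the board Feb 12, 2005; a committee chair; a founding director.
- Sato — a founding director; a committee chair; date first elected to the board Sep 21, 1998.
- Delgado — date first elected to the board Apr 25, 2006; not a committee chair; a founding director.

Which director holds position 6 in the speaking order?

Romero

By the first rule: Sato, Szabo, Okonkwo and Saleh (each a committee chair); then Nakamura, Romero and Delgado (each not a committee chair).
Among Sato, Szabo, Okonkwo and Saleh, by date first elected to the board (earlier first): Sato (Sep 21, 1998) before Szabo (Jul 22, 2002) before Okonkwo (Sep 22, 2004) before Saleh (Feb 12, 2005).
Among Nakamura, Romero and Delgado, by date first elected to the board (earlier first): Nakamura (Jul 4, 2003) before Romero (Nov 16, 2003) before Delgado (Apr 25, 2006).
Order: Sato, Szabo, Okonkwo, Saleh, Nakamura, Romero, Delgado.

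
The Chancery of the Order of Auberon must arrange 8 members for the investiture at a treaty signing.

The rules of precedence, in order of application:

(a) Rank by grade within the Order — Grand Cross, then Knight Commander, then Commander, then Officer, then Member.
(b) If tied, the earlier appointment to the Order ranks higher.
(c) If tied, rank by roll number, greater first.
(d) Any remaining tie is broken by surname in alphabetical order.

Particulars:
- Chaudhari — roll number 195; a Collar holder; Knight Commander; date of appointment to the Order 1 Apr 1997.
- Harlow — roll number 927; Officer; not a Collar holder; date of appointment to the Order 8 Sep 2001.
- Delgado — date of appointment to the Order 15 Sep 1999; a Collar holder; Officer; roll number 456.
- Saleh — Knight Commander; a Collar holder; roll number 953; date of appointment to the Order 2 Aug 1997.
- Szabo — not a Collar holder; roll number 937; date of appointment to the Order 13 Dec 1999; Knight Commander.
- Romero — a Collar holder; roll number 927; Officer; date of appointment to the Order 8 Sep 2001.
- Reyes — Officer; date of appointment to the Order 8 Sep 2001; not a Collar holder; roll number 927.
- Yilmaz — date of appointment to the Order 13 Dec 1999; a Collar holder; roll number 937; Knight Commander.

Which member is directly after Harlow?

By grade within the Order: Chaudhari, Saleh, Szabo and Yilmaz (Knight Commander); then Delgado, Harlow, Reyes and Romero (Officer).
Among Chaudhari, Saleh, Szabo and Yilmaz, by date of appointment to the Order (earlier first): Chaudhari (1 Apr 1997) before Saleh (2 Aug 1997) before Szabo and Yilmaz (13 Dec 1999).
Szabo and Yilmaz both have roll number 937, so the next rule applies.
Among Szabo and Yilmaz, alphabetically by surname: Szabo before Yilmaz.
Among Delgado, Harlow, Reyes and Romero, by date of appointment to the Order (earlier first): Delgado (15 Sep 1999) before Harlow, Reyes and Romero (8 Sep 2001).
Harlow, Reyes and Romero all have roll number 927, so the next rule applies.
Among Harlow, Reyes and Romero, alphabetically by surname: Harlow before Reyes before Romero.
Order: Chaudhari, Saleh, Szabo, Yilmaz, Delgado, Harlow, Reyes, Romero.

Reyes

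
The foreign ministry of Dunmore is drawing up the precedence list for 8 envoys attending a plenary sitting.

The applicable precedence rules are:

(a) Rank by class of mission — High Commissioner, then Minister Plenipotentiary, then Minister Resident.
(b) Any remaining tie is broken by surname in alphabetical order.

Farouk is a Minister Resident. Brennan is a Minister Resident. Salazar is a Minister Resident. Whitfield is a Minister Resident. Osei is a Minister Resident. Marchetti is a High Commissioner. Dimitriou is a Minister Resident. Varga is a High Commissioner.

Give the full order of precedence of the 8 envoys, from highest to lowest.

Marchetti, Varga, Brennan, Dimitriou, Farouk, Osei, Salazar, Whitfield

By class of mission: Marchetti and Varga (High Commissioner); then Brennan, Dimitriou, Farouk, Osei, Salazar and Whitfield (Minister Resident).
Among Marchetti and Varga, alphabetically by surname: Marchetti before Varga.
Among Brennan, Dimitriou, Farouk, Osei, Salazar and Whitfield, alphabetically by surname: Brennan before Dimitriou before Farouk before Osei before Salazar before Whitfield.
Full order: Marchetti, Varga, Brennan, Dimitriou, Farouk, Osei, Salazar, Whitfield.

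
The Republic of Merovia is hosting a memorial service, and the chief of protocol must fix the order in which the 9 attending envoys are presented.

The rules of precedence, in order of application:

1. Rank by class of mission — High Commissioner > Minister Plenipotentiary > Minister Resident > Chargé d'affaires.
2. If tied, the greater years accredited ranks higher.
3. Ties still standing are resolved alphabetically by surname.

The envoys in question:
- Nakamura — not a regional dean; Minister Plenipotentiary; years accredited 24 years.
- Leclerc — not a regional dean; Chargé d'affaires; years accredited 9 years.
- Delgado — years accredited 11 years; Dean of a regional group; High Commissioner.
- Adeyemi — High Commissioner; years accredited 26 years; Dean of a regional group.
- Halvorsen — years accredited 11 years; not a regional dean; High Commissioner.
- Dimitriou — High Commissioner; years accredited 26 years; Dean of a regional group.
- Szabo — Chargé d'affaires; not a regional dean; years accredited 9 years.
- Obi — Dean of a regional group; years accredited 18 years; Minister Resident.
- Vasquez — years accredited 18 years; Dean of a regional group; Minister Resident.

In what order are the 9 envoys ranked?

By class of mission: Adeyemi, Dimitriou, Delgado and Halvorsen (High Commissioner); then Nakamura (Minister Plenipotentiary); then Obi and Vasquez (Minister Resident); then Leclerc and Szabo (Chargé d'affaires).
Among Adeyemi, Dimitriou, Delgado and Halvorsen, by years accredited (higher first): Adeyemi and Dimitriou (26 years) before Delgado and Halvorsen (11 years).
Among Adeyemi and Dimitriou, alphabetically by surname: Adeyemi before Dimitriou.
Among Delgado and Halvorsen, alphabetically by surname: Delgado before Halvorsen.
Obi and Vasquez both have years accredited 18 years, so the next rule applies.
Among Obi and Vasquez, alphabetically by surname: Obi before Vasquez.
Leclerc and Szabo both have years accredited 9 years, so the next rule applies.
Among Leclerc and Szabo, alphabetically by surname: Leclerc before Szabo.
Full order: Adeyemi, Dimitriou, Delgado, Halvorsen, Nakamura, Obi, Vasquez, Leclerc, Szabo.

Adeyemi, Dimitriou, Delgado, Halvorsen, Nakamura, Obi, Vasquez, Leclerc, Szabo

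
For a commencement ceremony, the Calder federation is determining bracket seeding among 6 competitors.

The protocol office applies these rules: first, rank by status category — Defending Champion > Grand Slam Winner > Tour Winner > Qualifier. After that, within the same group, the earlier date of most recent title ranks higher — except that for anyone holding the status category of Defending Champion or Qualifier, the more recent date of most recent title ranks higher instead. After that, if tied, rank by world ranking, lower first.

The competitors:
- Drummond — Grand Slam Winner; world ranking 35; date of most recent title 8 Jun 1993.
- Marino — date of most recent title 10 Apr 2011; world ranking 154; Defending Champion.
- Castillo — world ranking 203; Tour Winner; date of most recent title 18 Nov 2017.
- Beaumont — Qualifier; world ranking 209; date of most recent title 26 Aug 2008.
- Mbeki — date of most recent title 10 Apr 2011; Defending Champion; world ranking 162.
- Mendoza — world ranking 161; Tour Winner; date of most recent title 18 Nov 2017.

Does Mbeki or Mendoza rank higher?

By status category: Marino and Mbeki (Defending Champion); then Drummond (Grand Slam Winner); then Mendoza and Castillo (Tour Winner); then Beaumont (Qualifier).
Marino and Mbeki both have date of most recent title 10 Apr 2011, so the next rule applies.
Among Marino and Mbeki, by world ranking (lower first): Marino (154) before Mbeki (162).
Mendoza and Castillo both have date of most recent title 18 Nov 2017, so the next rule applies.
Among Mendoza and Castillo, by world ranking (lower first): Mendoza (161) before Castillo (203).
So Mbeki takes precedence.

Mbeki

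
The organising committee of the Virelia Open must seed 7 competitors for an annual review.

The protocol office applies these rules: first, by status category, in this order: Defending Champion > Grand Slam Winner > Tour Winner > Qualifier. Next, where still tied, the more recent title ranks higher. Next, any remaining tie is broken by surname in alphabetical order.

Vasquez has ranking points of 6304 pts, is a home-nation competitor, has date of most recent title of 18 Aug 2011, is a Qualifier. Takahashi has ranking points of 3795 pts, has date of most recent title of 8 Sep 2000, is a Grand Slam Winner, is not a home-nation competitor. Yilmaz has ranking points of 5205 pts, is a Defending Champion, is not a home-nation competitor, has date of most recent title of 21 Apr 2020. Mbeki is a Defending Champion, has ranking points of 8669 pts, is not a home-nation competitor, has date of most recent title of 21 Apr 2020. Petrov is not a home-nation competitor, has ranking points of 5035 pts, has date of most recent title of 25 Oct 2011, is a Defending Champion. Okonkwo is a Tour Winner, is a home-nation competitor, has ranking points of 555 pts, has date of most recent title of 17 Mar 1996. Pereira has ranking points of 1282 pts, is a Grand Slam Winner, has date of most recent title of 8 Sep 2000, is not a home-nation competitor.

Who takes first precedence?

By status category: Mbeki, Yilmaz and Petrov (Defending Champion); then Pereira and Takahashi (Grand Slam Winner); then Okonkwo (Tour Winner); then Vasquez (Qualifier).
Among Mbeki, Yilmaz and Petrov, by date of most recent title (later first): Mbeki and Yilmaz (21 Apr 2020) before Petrov (25 Oct 2011).
Among Mbeki and Yilmaz, alphabetically by surname: Mbeki before Yilmaz.
Pereira and Takahashi both have date of most recent title 8 Sep 2000, so the next rule applies.
Among Pereira and Takahashi, alphabetically by surname: Pereira before Takahashi.
Order: Mbeki, Yilmaz, Petrov, Pereira, Takahashi, Okonkwo, Vasquez.

Mbeki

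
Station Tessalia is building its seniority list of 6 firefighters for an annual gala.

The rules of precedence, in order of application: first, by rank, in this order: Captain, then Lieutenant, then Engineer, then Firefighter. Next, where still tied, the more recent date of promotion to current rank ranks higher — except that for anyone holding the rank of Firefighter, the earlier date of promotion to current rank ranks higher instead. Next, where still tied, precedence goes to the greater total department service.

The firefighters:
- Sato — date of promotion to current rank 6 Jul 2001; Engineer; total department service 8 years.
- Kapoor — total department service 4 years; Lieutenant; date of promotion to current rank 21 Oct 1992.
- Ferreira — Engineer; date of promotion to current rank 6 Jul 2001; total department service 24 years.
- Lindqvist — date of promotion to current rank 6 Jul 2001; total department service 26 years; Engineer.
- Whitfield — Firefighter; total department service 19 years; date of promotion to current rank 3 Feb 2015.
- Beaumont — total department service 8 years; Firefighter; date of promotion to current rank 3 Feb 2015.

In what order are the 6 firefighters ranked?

By rank: Kapoor (Lieutenant); then Lindqvist, Ferreira and Sato (Engineer); then Whitfield and Beaumont (Firefighter).
Lindqvist, Ferreira and Sato all have date of promotion to current rank 6 Jul 2001, so the next rule applies.
Among Lindqvist, Ferreira and Sato, by total department service (higher first): Lindqvist (26 years) before Ferreira (24 years) before Sato (8 years).
Whitfield and Beaumont both have date of promotion to current rank 3 Feb 2015, so the next rule applies.
Among Whitfield and Beaumont, by total department service (higher first): Whitfield (19 years) before Beaumont (8 years).
Full order: Kapoor, Lindqvist, Ferreira, Sato, Whitfield, Beaumont.

Kapoor, Lindqvist, Ferreira, Sato, Whitfield, Beaumont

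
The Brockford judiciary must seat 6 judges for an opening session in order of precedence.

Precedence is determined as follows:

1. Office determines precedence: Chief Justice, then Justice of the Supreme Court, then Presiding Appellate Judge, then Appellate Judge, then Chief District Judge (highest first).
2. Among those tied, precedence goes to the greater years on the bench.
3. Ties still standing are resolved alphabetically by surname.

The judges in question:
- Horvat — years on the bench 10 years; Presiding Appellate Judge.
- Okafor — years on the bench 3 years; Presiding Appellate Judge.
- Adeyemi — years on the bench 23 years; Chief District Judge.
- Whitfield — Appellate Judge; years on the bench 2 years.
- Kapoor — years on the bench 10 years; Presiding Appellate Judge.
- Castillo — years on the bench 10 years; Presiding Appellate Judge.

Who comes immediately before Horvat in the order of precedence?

By office: Castillo, Horvat, Kapoor and Okafor (Presiding Appellate Judge); then Whitfield (Appellate Judge); then Adeyemi (Chief District Judge).
Among Castillo, Horvat, Kapoor and Okafor, by years on the bench (higher first): Castillo, Horvat and Kapoor (10 years) before Okafor (3 years).
Among Castillo, Horvat and Kapoor, alphabetically by surname: Castillo before Horvat before Kapoor.
Order: Castillo, Horvat, Kapoor, Okafor, Whitfield, Adeyemi.

Castillo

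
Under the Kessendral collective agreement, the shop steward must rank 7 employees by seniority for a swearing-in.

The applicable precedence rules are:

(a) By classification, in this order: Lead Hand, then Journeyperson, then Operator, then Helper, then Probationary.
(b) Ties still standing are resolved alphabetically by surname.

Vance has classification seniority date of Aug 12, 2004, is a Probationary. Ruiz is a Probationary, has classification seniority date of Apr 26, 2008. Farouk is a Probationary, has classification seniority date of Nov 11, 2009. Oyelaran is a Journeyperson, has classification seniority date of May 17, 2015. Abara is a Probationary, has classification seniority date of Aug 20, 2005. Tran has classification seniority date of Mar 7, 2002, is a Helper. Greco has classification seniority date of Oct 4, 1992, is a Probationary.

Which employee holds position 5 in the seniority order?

Greco

By classification: Oyelaran (Journeyperson); then Tran (Helper); then Abara, Farouk, Greco, Ruiz and Vance (Probationary).
Among Abara, Farouk, Greco, Ruiz and Vance, alphabetically by surname: Abara before Farouk before Greco before Ruiz before Vance.
Order: Oyelaran, Tran, Abara, Farouk, Greco, Ruiz, Vance.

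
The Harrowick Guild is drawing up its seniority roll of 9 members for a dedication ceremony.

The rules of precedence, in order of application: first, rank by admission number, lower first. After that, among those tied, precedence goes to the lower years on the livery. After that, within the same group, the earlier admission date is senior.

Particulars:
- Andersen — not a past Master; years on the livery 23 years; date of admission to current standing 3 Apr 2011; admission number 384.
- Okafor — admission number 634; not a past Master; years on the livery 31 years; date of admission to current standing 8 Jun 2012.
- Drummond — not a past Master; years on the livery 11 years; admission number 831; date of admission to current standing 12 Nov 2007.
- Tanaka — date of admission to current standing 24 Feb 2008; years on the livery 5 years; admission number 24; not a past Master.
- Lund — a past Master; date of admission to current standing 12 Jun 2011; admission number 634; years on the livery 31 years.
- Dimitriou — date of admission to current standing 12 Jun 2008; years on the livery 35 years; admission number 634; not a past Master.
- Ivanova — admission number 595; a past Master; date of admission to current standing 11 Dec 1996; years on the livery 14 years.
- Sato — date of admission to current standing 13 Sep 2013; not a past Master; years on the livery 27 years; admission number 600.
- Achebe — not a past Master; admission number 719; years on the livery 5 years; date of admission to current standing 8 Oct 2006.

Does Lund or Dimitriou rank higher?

Lund

By admission number (lower first): Tanaka (24); then Andersen (384); then Ivanova (595); then Sato (600); then Lund, Okafor and Dimitriou (each 634); then Achebe (719); then Drummond (831).
Among Lund, Okafor and Dimitriou, by years on the livery (lower first): Lund and Okafor (31 years) before Dimitriou (35 years).
Among Lund and Okafor, by date of admission to current standing (earlier first): Lund (12 Jun 2011) before Okafor (8 Jun 2012).
So Lund takes precedence.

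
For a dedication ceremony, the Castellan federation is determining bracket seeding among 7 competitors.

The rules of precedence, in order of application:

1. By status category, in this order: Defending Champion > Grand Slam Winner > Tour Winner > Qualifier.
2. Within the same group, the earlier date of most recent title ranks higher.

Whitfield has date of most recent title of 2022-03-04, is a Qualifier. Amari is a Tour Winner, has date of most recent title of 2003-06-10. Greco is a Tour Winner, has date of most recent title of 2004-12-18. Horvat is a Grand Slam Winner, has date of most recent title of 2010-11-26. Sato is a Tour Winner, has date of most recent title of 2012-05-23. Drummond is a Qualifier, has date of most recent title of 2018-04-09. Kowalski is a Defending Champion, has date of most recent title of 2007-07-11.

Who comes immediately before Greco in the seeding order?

Amari

By status category: Kowalski (Defending Champion); then Horvat (Grand Slam Winner); then Amari, Greco and Sato (Tour Winner); then Drummond and Whitfield (Qualifier).
Among Amari, Greco and Sato, by date of most recent title (earlier first): Amari (2003-06-10) before Greco (2004-12-18) before Sato (2012-05-23).
Among Drummond and Whitfield, by date of most recent title (earlier first): Drummond (2018-04-09) before Whitfield (2022-03-04).
Order: Kowalski, Horvat, Amari, Greco, Sato, Drummond, Whitfield.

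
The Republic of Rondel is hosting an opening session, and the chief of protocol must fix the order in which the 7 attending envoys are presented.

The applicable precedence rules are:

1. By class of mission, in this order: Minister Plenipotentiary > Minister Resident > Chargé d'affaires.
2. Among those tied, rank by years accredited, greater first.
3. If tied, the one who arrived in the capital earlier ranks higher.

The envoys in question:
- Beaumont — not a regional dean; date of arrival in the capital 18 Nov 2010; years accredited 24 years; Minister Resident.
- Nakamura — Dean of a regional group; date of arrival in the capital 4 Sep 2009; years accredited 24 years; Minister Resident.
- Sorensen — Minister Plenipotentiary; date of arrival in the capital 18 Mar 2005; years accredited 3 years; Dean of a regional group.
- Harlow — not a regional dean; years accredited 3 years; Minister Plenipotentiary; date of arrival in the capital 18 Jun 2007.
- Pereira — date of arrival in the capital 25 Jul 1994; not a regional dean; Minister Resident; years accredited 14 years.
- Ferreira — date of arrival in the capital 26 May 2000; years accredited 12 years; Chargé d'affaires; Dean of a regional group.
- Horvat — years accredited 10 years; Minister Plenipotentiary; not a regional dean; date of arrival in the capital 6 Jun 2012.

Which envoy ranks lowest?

By class of mission: Horvat, Sorensen and Harlow (Minister Plenipotentiary); then Nakamura, Beaumont and Pereira (Minister Resident); then Ferreira (Chargé d'affaires).
Among Horvat, Sorensen and Harlow, by years accredited (higher first): Horvat (10 years) before Sorensen and Harlow (3 years).
Among Sorensen and Harlow, by date of arrival in the capital (earlier first): Sorensen (18 Mar 2005) before Harlow (18 Jun 2007).
Among Nakamura, Beaumont and Pereira, by years accredited (higher first): Nakamura and Beaumont (24 years) before Pereira (14 years).
Among Nakamura and Beaumont, by date of arrival in the capital (earlier first): Nakamura (4 Sep 2009) before Beaumont (18 Nov 2010).
Order: Horvat, Sorensen, Harlow, Nakamura, Beaumont, Pereira, Ferreira.

Ferreira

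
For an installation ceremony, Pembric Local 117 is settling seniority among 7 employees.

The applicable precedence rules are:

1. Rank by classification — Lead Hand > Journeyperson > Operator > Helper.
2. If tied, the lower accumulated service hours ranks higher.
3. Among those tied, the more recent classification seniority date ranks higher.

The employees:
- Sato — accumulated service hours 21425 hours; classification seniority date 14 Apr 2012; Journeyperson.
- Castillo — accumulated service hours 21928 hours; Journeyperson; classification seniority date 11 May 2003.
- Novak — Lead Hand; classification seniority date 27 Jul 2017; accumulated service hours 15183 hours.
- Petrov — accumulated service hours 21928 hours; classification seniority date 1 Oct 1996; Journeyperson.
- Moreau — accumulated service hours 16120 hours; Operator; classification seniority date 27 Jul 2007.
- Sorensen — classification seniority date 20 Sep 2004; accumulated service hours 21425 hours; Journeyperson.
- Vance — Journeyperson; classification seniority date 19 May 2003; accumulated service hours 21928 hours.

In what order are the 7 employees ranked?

Novak, Sato, Sorensen, Vance, Castillo, Petrov, Moreau

By classification: Novak (Lead Hand); then Sato, Sorensen, Vance, Castillo and Petrov (Journeyperson); then Moreau (Operator).
Among Sato, Sorensen, Vance, Castillo and Petrov, by accumulated service hours (lower first): Sato and Sorensen (21425 hours) before Vance, Castillo and Petrov (21928 hours).
Among Sato and Sorensen, by classification seniority date (later first): Sato (14 Apr 2012) before Sorensen (20 Sep 2004).
Among Vance, Castillo and Petrov, by classification seniority date (later first): Vance (19 May 2003) before Castillo (11 May 2003) before Petrov (1 Oct 1996).
Full order: Novak, Sato, Sorensen, Vance, Castillo, Petrov, Moreau.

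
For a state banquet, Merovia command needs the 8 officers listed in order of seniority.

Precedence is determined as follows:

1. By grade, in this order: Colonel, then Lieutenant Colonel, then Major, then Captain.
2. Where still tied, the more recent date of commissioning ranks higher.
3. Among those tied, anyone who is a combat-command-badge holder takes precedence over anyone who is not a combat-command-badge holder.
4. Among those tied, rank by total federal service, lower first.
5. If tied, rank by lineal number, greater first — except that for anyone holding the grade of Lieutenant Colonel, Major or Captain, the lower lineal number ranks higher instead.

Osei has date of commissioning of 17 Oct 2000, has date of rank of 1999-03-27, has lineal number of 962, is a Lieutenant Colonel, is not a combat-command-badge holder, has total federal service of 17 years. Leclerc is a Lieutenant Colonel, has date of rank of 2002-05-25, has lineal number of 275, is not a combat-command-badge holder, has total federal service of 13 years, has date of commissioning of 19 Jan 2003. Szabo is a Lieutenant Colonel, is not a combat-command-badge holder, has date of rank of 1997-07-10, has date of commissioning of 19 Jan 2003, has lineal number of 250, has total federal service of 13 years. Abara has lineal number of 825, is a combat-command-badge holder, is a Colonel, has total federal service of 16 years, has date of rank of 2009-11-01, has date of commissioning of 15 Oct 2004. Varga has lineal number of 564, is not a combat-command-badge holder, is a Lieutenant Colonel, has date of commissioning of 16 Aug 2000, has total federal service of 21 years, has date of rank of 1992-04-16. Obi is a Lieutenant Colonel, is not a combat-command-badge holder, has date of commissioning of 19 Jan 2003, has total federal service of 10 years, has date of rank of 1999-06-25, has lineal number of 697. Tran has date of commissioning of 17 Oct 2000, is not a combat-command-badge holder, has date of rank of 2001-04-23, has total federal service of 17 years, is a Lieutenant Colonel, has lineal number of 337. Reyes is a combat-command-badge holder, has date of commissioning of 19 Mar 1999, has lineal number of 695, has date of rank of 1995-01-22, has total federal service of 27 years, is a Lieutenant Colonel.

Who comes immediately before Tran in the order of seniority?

Leclerc

By grade: Abara (Colonel); then Obi, Szabo, Leclerc, Tran, Osei, Varga and Reyes (Lieutenant Colonel).
Among Obi, Szabo, Leclerc, Tran, Osei, Varga and Reyes, by date of commissioning (later first): Obi, Szabo and Leclerc (19 Jan 2003) before Tran and Osei (17 Oct 2000) before Varga (16 Aug 2000) before Reyes (19 Mar 1999).
Obi, Szabo and Leclerc are each not a combat-command-badge holder, so the next rule applies.
Among Obi, Szabo and Leclerc, by total federal service (lower first): Obi (10 years) before Szabo and Leclerc (13 years).
Among Szabo and Leclerc, by lineal number (lower first) (reversed rule for this group): Szabo (250) before Leclerc (275).
Tran and Osei are each not a combat-command-badge holder, so the next rule applies.
Tran and Osei both have total federal service 17 years, so the next rule applies.
Among Tran and Osei, by lineal number (lower first) (reversed rule for this group): Tran (337) before Osei (962).
Order: Abara, Obi, Szabo, Leclerc, Tran, Osei, Varga, Reyes.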